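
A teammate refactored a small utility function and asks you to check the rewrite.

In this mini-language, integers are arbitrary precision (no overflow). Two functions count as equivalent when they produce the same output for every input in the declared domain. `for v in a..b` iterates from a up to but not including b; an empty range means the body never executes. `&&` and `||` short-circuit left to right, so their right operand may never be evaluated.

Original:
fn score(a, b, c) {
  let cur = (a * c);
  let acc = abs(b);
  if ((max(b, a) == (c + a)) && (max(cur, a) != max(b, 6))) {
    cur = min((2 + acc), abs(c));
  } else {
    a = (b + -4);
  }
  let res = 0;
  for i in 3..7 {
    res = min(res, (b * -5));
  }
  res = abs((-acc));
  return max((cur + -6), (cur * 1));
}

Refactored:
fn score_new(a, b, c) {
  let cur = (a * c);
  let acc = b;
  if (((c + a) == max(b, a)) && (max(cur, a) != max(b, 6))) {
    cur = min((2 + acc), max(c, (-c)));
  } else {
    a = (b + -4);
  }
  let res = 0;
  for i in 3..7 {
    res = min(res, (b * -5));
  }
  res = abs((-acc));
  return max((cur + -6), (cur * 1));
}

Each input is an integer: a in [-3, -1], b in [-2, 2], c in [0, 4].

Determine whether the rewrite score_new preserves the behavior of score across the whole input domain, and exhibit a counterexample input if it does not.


Try a=-3, b=-2, c=1.
score: cur becomes -3; next acc becomes 2; next ((max(b, a) == (c + a)) && (max(cur, a) != max(b, 6))) evaluates to true; next cur becomes 1; next res becomes 0; next at i=3:; next res becomes 0; next at i=4:; next res becomes 0; next at i=5:; next res becomes 0; next at i=6:; next res becomes 0; next res becomes 2; next final value 1
score_new: cur becomes -3; next acc becomes -2; next (((c + a) == max(b, a)) && (max(cur, a) != max(b, 6))) evaluates to true; next cur becomes 0; next res becomes 0; next at i=3:; next res becomes 0; next at i=4:; next res becomes 0; next at i=5:; next res becomes 0; next at i=6:; next res becomes 0; next res becomes 2; next final value 0
1 and 0 differ, so these are not the same function on this domain.
verdict: not equivalent; witness: a=-3, b=-2, c=1


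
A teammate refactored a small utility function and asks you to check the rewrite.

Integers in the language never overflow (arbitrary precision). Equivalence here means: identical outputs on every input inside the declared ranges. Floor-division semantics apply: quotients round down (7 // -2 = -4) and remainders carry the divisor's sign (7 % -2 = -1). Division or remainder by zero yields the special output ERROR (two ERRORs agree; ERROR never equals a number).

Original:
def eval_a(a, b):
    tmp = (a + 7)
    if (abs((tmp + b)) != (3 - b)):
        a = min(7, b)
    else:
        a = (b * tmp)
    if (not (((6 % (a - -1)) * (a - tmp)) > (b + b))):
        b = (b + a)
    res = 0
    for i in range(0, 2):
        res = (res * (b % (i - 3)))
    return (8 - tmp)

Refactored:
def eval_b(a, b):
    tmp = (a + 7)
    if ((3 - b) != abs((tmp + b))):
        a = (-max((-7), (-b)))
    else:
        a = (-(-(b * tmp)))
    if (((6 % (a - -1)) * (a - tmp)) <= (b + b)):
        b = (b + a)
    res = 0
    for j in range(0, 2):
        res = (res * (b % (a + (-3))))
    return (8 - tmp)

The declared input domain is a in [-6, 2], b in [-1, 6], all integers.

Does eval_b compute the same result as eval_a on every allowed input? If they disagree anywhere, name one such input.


The rewrite breaks on a=-6, b=3, where the results are 7 and ERROR.
eval_a: tmp = 1; (abs((tmp + b)) != (3 - b)) -> true; a = 3; (not (((6 % (a - -1)) * (a - tmp)) > (b + b))) -> true; b = 6; res = 0; [i=0]; res = 0; [i=1]; res = 0; return 7
eval_b: tmp = 1; ((3 - b) != abs((tmp + b))) -> true; a = 3; (((6 % (a - -1)) * (a - tmp)) <= (b + b)) -> true; b = 6; res = 0; [j=0]; division by zero -> ERROR
verdict: not equivalent; witness: a=-6, b=3


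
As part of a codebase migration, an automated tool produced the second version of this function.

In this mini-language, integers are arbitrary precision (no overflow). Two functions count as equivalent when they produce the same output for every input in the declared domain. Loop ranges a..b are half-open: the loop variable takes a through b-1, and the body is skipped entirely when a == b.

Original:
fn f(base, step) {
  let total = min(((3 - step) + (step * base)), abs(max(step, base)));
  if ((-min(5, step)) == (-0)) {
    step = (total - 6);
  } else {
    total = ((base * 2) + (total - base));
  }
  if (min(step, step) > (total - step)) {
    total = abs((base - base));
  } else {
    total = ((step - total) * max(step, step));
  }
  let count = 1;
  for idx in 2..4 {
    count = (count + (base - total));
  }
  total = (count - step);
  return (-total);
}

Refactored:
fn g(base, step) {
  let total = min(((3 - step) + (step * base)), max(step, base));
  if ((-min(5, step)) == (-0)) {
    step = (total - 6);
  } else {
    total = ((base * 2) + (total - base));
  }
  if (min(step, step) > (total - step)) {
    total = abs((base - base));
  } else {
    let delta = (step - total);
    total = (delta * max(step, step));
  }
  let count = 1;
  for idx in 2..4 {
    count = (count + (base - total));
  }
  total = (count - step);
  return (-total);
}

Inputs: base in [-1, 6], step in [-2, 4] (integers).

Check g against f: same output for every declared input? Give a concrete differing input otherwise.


These are not equivalent — on base=-1, step=-2 the outputs split (7 vs -1).
f: total := 1 | ((-min(5, step)) == (-0)): false | total := 0 | (min(step, step) > (total - step)): false | total := 4 | count := 1 | iter idx=2: | count := -4 | iter idx=3: | count := -9 | total := -7 | result 7
g: total := -1 | ((-min(5, step)) == (-0)): false | total := -2 | (min(step, step) > (total - step)): false | delta := 0 | total := 0 | count := 1 | iter idx=2: | count := 0 | iter idx=3: | count := -1 | total := 1 | result -1
verdict: not equivalent; witness: base=-1, step=-2


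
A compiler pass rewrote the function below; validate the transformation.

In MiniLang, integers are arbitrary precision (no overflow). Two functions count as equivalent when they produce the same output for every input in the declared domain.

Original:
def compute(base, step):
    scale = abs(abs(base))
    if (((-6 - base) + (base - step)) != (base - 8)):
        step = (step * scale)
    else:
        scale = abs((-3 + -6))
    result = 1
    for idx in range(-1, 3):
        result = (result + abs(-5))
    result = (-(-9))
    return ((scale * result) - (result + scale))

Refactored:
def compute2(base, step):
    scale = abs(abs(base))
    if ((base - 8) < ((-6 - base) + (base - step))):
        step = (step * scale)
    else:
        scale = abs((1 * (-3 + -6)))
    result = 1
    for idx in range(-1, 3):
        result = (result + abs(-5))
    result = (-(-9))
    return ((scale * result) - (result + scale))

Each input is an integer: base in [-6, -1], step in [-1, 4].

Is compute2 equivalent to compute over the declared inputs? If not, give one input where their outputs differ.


There is a counterexample at base=-1, step=4: -1 on one side, 63 on the other.
compute: scale := 1 | (((-6 - base) + (base - step)) != (base - 8)): true | step := 4 | result := 1 | iter idx=-1: | result := 6 | iter idx=0: | result := 11 | iter idx=1: | result := 16 | iter idx=2: | result := 21 | result := 9 | result -1
compute2: scale := 1 | ((base - 8) < ((-6 - base) + (base - step))): false | scale := 9 | result := 1 | iter idx=-1: | result := 6 | iter idx=0: | result := 11 | iter idx=1: | result := 16 | iter idx=2: | result := 21 | result := 9 | result 63
verdict: not equivalent; witness: base=-1, step=4


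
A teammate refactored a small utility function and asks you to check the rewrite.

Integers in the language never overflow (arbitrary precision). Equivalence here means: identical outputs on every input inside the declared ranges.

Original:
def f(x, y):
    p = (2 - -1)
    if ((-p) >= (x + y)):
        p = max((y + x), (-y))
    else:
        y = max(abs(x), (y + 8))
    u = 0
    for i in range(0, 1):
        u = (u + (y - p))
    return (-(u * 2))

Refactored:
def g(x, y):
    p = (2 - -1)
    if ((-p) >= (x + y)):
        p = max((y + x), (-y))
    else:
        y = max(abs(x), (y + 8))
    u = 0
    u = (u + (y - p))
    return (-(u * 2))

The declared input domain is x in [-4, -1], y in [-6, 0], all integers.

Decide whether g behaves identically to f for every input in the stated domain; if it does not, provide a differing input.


Equivalent — the differences include statement counts differ; and loop structure differs; and local variable names differ, yet no declared input distinguishes the two.
Spot check at x=-4, y=0 — f: p=3, then ((-p) >= (x + y)) is true, then p=0, then u=0, then (i=0), then u=0, then returns 0. g: p=3, then ((-p) >= (x + y)) is true, then p=0, then u=0, then u=0, then returns 0. Both give 0.
An exhaustive pass over the 28 declared inputs shows identical outputs.
verdict: equivalent


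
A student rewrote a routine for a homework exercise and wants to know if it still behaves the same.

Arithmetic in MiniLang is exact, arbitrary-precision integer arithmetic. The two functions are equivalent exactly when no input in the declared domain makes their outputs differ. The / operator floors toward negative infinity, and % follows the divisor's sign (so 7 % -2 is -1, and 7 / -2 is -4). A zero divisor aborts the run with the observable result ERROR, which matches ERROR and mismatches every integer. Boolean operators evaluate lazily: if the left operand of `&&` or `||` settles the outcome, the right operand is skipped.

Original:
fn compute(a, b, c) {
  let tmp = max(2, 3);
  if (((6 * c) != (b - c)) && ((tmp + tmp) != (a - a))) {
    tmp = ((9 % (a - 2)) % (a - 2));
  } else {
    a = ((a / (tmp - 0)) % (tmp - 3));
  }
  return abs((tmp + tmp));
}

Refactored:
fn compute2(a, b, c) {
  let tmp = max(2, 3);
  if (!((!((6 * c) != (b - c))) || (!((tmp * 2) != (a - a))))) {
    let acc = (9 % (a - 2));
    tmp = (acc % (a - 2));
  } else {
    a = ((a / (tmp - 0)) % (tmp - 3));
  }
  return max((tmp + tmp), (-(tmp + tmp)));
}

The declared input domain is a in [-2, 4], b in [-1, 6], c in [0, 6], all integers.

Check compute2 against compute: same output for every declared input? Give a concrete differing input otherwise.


The two versions differ — the changes include constant usage differs; and local variable names differ; and arithmetic usage differs; and statement counts differ; and min/max/abs usage differs; and boolean connective usage differs.
Spot check at a=1, b=5, c=4 — compute: tmp=3, then (((6 * c) != (b - c)) && ((tmp + tmp) != (a - a))) is true, then tmp=0, then returns 0. compute2: tmp=3, then (!((!((6 * c) != (b - c))) || (!((tmp * 2) != (a - a))))) is true, then acc=0, then tmp=0, then returns 0. Both give 0.
Across all 392 domain points the two functions coincide.
verdict: equivalent


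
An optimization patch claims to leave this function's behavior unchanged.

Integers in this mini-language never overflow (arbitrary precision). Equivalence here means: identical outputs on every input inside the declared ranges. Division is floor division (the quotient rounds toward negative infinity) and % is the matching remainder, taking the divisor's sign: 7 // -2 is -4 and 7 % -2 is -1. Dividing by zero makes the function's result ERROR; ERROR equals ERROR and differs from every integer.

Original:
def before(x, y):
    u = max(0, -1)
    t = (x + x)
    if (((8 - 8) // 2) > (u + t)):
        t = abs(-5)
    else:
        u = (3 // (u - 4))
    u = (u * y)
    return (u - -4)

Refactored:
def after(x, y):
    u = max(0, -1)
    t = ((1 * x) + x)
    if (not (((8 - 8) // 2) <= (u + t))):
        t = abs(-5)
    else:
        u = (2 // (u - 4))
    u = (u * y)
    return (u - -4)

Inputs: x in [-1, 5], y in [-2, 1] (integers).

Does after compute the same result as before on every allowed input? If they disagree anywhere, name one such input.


The suspicious edit (`3` became `2`) never changes the result for any input inside the declared domain.
Spot check at x=3, y=1 — before: u becomes 0; next t becomes 6; next (((8 - 8) // 2) > (u + t)) evaluates to false; next u becomes -1; next u becomes -1; next final value 3. after: u becomes 0; next t becomes 6; next (not (((8 - 8) // 2) <= (u + t))) evaluates to false; next u becomes -1; next u becomes -1; next final value 3. Both give 3.
Checked all 28 inputs in the declared domain: the outputs agree on every one.
verdict: equivalent


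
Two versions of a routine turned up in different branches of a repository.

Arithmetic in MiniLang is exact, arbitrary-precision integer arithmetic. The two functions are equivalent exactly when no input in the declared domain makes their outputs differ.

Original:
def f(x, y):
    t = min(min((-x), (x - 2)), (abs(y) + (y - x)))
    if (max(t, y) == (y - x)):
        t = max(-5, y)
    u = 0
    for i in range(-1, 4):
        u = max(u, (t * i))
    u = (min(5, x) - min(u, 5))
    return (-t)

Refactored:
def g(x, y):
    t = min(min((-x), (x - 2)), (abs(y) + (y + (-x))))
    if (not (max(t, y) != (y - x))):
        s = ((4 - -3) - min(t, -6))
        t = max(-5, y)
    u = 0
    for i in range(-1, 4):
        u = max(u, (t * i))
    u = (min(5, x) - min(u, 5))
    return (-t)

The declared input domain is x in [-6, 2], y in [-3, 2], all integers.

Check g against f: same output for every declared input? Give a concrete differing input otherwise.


Although local variable names differ, and boolean connective usage differs, and comparison usage differs, and arithmetic usage differs, and min/max/abs usage differs, and constant usage differs, and statement counts differ, 54/54 inputs agree.
verdict: equivalent


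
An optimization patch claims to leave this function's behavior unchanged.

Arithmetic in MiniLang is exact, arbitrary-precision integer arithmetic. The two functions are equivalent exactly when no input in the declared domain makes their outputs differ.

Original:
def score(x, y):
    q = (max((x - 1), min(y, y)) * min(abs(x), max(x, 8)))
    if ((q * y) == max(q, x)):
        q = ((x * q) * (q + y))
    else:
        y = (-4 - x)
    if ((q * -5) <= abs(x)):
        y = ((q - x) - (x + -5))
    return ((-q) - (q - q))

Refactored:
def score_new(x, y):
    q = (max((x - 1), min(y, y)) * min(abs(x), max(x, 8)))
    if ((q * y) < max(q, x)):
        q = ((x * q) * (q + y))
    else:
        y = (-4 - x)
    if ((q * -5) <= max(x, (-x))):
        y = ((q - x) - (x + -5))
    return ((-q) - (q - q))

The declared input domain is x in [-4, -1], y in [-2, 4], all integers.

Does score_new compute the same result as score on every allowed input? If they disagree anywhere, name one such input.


At x=-4, y=1: score gives 80, score_new gives -4.
verdict: not equivalent; witness: x=-4, y=1


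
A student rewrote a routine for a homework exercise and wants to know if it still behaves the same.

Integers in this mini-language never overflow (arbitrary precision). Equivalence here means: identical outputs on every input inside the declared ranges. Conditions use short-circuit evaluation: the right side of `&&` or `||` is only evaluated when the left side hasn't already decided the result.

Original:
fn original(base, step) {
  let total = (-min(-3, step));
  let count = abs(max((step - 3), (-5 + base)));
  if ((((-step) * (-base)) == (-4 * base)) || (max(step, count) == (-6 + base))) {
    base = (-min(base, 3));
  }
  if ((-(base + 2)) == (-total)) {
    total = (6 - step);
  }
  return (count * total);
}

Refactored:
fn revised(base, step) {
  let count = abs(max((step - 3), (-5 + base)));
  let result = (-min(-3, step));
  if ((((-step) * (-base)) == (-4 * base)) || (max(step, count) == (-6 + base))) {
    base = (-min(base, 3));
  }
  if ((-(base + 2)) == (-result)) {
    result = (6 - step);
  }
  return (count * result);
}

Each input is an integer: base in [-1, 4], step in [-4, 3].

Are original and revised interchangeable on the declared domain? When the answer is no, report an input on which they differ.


Reading the diff, among the changes: local variable names differ.
One worked example (base=3, step=0) — original: total becomes 3; next count becomes 2; next ((((-step) * (-base)) == (-4 * base)) || (max(step, count) == (-6 + base))) evaluates to false; next ((-(base + 2)) == (-total)) evaluates to false; next final value 6; revised: count becomes 2; next result becomes 3; next ((((-step) * (-base)) == (-4 * base)) || (max(step, count) == (-6 + base))) evaluates to false; next ((-(base + 2)) == (-result)) evaluates to false; next final value 6; agreement on 6.
Sweeping the whole domain (48 inputs) finds no disagreement.
verdict: equivalent


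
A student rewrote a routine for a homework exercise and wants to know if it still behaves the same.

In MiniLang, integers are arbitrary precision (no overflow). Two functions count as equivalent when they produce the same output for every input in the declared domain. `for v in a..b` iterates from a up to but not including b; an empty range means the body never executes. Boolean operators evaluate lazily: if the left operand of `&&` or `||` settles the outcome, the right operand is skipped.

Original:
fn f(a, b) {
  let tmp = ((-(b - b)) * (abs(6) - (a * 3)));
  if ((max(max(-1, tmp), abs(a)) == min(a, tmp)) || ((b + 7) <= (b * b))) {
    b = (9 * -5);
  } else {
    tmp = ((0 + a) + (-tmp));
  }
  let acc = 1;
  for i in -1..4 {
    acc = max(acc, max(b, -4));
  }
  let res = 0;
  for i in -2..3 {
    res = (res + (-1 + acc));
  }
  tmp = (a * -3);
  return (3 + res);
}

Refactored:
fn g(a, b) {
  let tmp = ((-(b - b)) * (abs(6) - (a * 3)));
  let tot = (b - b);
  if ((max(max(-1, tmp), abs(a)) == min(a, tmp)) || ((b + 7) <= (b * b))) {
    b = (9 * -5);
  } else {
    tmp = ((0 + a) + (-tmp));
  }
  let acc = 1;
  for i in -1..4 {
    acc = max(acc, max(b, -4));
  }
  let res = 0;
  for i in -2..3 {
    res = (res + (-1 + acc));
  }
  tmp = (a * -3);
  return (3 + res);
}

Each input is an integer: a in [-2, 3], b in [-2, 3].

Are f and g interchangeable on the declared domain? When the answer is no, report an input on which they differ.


Behavior is preserved: although local variable names differ, plus arithmetic usage differs, plus statement counts differ, the outputs never diverge.
As a probe, take a=0, b=1: f runs tmp = 0; ((max(max(-1, tmp), abs(a)) == min(a, tmp)) || ((b + 7) <= (b * b))) -> true; b = -45; acc = 1; [i=-1]; acc = 1; [i=0]; acc = 1; [i=1]; acc = 1; [i=2]; acc = 1; [i=3]; acc = 1; res = 0; [i=-2]; res = 0; [i=-1]; res = 0; [i=0]; res = 0; [i=1]; res = 0; [i=2]; res = 0; tmp = 0; return 3; g runs tmp = 0; tot = 0; ((max(max(-1, tmp), abs(a)) == min(a, tmp)) || ((b + 7) <= (b * b))) -> true; b = -45; acc = 1; [i=-1]; acc = 1; [i=0]; acc = 1; [i=1]; acc = 1; [i=2]; acc = 1; [i=3]; acc = 1; res = 0; [i=-2]; res = 0; [i=-1]; res = 0; [i=0]; res = 0; [i=1]; res = 0; [i=2]; res = 0; tmp = 0; return 3; both end at 3.
Sweeping the whole domain (36 inputs) finds no disagreement.
verdict: equivalent


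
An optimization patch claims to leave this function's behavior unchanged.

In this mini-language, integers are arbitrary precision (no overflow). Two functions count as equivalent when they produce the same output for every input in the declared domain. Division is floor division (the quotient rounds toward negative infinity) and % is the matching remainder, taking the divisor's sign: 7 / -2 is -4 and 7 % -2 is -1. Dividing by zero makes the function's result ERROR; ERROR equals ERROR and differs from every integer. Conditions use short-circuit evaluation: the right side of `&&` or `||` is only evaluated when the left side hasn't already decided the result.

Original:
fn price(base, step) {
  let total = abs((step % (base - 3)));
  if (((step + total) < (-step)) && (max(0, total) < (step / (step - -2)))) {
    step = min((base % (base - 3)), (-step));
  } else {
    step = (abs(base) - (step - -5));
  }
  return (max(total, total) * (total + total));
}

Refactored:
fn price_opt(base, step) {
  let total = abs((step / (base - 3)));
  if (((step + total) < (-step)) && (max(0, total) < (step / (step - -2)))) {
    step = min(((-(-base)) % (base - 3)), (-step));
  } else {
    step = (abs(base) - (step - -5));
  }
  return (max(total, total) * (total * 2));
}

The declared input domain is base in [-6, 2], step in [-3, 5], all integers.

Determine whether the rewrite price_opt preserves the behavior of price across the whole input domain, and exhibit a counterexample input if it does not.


Evaluate both at base=-6, step=-3.
price: total := 3 | (((step + total) < (-step)) && (max(0, total) < (step / (step - -2)))): false | step := 4 | result 18
price_opt: total := 0 | (((step + total) < (-step)) && (max(0, total) < (step / (step - -2)))): true | step := -6 | result 0
18 vs 0 — the two versions disagree here.
verdict: not equivalent; witness: base=-6, step=-3


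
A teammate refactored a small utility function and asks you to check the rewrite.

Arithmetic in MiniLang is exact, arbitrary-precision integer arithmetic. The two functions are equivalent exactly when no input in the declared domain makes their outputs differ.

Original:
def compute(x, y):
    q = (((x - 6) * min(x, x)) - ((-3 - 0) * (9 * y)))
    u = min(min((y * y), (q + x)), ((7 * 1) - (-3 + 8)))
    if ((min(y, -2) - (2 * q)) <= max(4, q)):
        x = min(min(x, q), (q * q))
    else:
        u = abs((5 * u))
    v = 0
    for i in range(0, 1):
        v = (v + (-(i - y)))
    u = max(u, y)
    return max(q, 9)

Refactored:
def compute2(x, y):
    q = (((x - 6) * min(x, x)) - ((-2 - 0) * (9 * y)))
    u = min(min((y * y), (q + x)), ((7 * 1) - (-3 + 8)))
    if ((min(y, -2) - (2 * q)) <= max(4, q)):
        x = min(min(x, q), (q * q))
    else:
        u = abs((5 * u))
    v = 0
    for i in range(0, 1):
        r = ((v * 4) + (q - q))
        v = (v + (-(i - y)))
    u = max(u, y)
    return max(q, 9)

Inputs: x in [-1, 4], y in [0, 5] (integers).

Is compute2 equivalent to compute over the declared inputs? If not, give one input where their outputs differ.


These are not equivalent — on x=-1, y=1 the outputs split (34 vs 25).
compute: q becomes 34; next u becomes 1; next ((min(y, -2) - (2 * q)) <= max(4, q)) evaluates to true; next x becomes -1; next v becomes 0; next at i=0:; next v becomes 1; next u becomes 1; next final value 34
compute2: q becomes 25; next u becomes 1; next ((min(y, -2) - (2 * q)) <= max(4, q)) evaluates to true; next x becomes -1; next v becomes 0; next at i=0:; next r becomes 0; next v becomes 1; next u becomes 1; next final value 25
verdict: not equivalent; witness: x=-1, y=1


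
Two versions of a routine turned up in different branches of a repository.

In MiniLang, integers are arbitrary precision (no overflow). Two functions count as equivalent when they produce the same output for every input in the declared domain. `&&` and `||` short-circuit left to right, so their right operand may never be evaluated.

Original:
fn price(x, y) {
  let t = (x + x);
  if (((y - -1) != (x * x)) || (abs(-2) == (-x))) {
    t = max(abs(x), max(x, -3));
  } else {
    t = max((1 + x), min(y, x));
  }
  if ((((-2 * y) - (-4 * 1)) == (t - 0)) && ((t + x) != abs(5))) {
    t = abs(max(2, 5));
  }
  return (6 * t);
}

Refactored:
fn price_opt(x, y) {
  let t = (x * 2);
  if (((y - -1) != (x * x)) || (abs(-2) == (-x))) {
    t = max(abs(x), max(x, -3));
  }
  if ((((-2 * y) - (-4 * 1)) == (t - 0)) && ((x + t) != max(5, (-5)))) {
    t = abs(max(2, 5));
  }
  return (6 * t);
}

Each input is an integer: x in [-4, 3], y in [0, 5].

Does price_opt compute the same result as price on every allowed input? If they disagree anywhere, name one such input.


Run the pair on x=-1, y=0.
price: t = -2; (((y - -1) != (x * x)) || (abs(-2) == (-x))) -> false; t = 0; ((((-2 * y) - (-4 * 1)) == (t - 0)) && ((t + x) != abs(5))) -> false; return 0
price_opt: t = -2; (((y - -1) != (x * x)) || (abs(-2) == (-x))) -> false; ((((-2 * y) - (-4 * 1)) == (t - 0)) && ((x + t) != max(5, (-5)))) -> false; return -12
0 against -12: the behavior changed.
verdict: not equivalent; witness: x=-1, y=0


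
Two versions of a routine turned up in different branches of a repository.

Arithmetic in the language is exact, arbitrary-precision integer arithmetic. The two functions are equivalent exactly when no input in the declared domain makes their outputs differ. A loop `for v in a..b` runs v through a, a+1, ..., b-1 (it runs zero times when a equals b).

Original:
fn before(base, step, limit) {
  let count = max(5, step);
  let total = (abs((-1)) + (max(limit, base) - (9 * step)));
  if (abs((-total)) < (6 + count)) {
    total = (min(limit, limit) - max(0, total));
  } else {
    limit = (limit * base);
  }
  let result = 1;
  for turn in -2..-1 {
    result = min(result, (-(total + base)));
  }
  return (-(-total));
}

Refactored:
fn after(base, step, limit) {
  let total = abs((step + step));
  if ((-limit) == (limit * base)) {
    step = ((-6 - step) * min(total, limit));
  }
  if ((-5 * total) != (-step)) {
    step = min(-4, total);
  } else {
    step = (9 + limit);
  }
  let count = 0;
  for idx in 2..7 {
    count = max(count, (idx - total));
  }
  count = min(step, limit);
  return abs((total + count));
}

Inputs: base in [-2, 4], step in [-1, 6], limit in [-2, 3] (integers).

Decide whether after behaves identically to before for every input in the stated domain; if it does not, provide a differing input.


These are not equivalent — on base=-2, step=-1, limit=-2 the outputs split (-10 vs 2).
before: count = 5; total = 8; (abs((-total)) < (6 + count)) -> true; total = -10; result = 1; [turn=-2]; result = 1; return -10
after: total = 2; ((-limit) == (limit * base)) -> false; ((-5 * total) != (-step)) -> true; step = -4; count = 0; [idx=2]; count = 0; [idx=3]; count = 1; [idx=4]; count = 2; [idx=5]; count = 3; [idx=6]; count = 4; count = -4; return 2
verdict: not equivalent; witness: base=-2, step=-1, limit=-2


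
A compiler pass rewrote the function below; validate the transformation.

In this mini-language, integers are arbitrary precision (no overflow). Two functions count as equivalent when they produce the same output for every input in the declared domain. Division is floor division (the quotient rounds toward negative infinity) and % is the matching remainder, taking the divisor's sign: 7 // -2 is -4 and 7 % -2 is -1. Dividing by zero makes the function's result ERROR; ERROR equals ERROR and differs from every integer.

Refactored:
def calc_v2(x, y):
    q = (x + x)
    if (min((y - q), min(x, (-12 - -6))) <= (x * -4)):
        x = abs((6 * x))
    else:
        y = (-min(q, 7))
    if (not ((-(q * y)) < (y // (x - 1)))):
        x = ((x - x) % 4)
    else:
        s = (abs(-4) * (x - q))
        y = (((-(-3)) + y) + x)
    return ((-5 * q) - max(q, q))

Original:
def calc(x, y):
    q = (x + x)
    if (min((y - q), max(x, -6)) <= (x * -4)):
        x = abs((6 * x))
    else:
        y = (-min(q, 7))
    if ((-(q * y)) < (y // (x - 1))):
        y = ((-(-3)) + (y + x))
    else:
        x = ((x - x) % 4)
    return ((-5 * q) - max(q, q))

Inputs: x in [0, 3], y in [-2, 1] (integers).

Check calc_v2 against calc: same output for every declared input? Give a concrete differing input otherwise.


These are not equivalent — on x=1, y=-1 the outputs split (ERROR vs -12).
calc: q becomes 2; next (min((y - q), max(x, -6)) <= (x * -4)) evaluates to false; next y becomes -2; next hits division by zero so the output is ERROR
calc_v2: q becomes 2; next (min((y - q), min(x, (-12 - -6))) <= (x * -4)) evaluates to true; next x becomes 6; next (not ((-(q * y)) < (y // (x - 1)))) evaluates to true; next x becomes 0; next final value -12
verdict: not equivalent; witness: x=1, y=-1


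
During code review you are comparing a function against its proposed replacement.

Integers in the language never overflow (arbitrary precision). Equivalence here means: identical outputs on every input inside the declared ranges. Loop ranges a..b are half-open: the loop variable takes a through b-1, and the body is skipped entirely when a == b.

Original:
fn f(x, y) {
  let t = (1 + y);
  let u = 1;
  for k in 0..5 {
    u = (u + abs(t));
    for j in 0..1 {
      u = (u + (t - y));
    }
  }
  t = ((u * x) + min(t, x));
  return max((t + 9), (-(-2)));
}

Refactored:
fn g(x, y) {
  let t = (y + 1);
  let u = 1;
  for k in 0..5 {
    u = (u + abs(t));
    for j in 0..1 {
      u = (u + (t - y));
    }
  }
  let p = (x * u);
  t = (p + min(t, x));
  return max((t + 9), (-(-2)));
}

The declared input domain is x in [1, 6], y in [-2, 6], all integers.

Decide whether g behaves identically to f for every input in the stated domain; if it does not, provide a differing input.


Side by side, the visible changes include: local variable names differ, and statement counts differ.
As a probe, take x=5, y=2: f runs t = 3; u = 1; [k=0]; u = 4; [j=0]; u = 5; [k=1]; u = 8; [j=0]; u = 9; [k=2]; u = 12; [j=0]; u = 13; [k=3]; u = 16; [j=0]; u = 17; [k=4]; u = 20; [j=0]; u = 21; t = 108; return 117; g runs t = 3; u = 1; [k=0]; u = 4; [j=0]; u = 5; [k=1]; u = 8; [j=0]; u = 9; [k=2]; u = 12; [j=0]; u = 13; [k=3]; u = 16; [j=0]; u = 17; [k=4]; u = 20; [j=0]; u = 21; p = 105; t = 108; return 117; both end at 117.
An exhaustive pass over the 54 declared inputs shows identical outputs.
verdict: equivalent


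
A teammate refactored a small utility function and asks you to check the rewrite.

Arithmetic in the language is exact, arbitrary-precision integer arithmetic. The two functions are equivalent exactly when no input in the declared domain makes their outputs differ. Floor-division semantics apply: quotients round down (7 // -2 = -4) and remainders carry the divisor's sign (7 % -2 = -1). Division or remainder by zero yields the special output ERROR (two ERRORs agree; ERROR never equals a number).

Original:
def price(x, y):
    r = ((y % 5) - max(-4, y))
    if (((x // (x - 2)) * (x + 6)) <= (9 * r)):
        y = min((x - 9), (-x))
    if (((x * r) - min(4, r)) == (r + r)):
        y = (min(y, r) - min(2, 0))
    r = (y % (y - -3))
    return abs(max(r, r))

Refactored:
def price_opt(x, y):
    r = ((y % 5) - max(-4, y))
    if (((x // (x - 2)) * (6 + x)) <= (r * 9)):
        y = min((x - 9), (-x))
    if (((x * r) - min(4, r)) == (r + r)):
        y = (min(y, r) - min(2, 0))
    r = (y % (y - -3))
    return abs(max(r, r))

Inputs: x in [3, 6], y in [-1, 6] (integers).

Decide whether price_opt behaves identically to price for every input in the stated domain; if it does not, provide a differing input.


Behavior is preserved: although same computation, different form, the outputs never diverge.
Spot check at x=5, y=1 — price: r := 0 | (((x // (x - 2)) * (x + 6)) <= (9 * r)): false | (((x * r) - min(4, r)) == (r + r)): true | y := 0 | r := 0 | result 0. price_opt: r := 0 | (((x // (x - 2)) * (6 + x)) <= (r * 9)): false | (((x * r) - min(4, r)) == (r + r)): true | y := 0 | r := 0 | result 0. Both give 0.
Across all 32 domain points the two functions coincide.
verdict: equivalent


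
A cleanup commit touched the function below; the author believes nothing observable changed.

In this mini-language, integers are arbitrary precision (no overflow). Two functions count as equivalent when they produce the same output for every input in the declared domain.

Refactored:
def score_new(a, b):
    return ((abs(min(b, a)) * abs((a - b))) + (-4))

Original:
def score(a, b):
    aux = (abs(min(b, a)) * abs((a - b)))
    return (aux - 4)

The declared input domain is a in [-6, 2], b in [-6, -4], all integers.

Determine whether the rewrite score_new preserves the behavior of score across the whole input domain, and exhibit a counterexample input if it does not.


Reading the diff, among the changes: local variable names differ, statement counts differ, arithmetic usage differs.
Spot check at a=1, b=-5 — score: aux becomes 30; next final value 26. score_new: final value 26. Both give 26.
Checked all 27 inputs in the declared domain: the outputs agree on every one.
verdict: equivalent


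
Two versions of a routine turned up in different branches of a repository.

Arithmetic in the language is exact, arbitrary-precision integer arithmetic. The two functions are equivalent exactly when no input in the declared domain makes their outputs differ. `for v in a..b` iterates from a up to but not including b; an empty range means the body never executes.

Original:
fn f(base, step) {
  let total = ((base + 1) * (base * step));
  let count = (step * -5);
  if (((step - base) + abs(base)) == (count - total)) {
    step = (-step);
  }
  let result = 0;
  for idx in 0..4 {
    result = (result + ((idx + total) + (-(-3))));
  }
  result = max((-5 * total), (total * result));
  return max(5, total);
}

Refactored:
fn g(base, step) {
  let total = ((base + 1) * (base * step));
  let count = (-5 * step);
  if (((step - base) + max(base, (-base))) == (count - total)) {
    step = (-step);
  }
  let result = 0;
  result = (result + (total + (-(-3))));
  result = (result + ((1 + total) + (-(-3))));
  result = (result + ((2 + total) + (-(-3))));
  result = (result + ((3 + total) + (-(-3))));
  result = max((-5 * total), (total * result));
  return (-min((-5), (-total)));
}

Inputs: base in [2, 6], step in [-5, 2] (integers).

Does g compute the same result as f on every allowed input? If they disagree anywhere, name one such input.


Equivalent — the differences include local variable names differ; also constant usage differs; also arithmetic usage differs; also loop structure differs; also min/max/abs usage differs; also statement counts differ, yet no declared input distinguishes the two.
Spot check at base=3, step=-2 — f: total = -24; count = 10; (((step - base) + abs(base)) == (count - total)) -> false; result = 0; [idx=0]; result = -21; [idx=1]; result = -41; [idx=2]; result = -60; [idx=3]; result = -78; result = 1872; return 5. g: total = -24; count = 10; (((step - base) + max(base, (-base))) == (count - total)) -> false; result = 0; result = -21; result = -41; result = -60; result = -78; result = 1872; return 5. Both give 5.
Every one of the 40 inputs gives matching results.
verdict: equivalent


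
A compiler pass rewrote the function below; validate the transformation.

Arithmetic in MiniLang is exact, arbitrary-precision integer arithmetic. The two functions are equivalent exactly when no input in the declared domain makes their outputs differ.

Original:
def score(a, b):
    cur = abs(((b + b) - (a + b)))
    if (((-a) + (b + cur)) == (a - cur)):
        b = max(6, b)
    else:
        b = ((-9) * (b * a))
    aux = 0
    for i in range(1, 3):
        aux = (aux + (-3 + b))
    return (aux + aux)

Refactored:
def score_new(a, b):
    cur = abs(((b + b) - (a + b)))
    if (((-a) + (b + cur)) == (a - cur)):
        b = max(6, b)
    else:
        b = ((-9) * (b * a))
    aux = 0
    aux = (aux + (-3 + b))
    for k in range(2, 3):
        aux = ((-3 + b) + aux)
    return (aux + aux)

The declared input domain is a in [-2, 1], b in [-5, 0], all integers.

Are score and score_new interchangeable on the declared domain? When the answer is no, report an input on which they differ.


Reading the diff, among the changes: arithmetic usage differs; and statement counts differ; and constant usage differs; and loop structure differs; and local variable names differ.
One worked example (a=1, b=-4) — score: cur becomes 5; next (((-a) + (b + cur)) == (a - cur)) evaluates to false; next b becomes 36; next aux becomes 0; next at i=1:; next aux becomes 33; next at i=2:; next aux becomes 66; next final value 132; score_new: cur becomes 5; next (((-a) + (b + cur)) == (a - cur)) evaluates to false; next b becomes 36; next aux becomes 0; next aux becomes 33; next at k=2:; next aux becomes 66; next final value 132; agreement on 132.
An exhaustive pass over the 24 declared inputs shows identical outputs.
verdict: equivalent


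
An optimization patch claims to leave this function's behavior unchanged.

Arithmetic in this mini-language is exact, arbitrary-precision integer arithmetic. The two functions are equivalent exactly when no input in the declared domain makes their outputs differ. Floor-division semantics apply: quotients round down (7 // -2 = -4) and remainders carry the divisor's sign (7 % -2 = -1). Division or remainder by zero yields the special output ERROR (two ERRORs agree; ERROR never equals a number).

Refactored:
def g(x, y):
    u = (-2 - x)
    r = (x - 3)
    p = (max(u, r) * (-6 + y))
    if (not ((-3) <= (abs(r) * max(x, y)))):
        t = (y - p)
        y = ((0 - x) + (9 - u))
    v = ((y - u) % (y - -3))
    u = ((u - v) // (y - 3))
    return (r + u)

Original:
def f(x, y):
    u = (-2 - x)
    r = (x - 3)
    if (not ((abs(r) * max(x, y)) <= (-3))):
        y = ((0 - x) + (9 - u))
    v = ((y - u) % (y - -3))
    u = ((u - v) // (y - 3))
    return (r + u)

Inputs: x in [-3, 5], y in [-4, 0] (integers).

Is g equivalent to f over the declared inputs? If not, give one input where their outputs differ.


Not equivalent: x=-3, y=-4 separates them (-7 vs -8).
f: u = 1; r = -6; (not ((abs(r) * max(x, y)) <= (-3))) -> false; v = 0; u = -1; return -7
g: u = 1; r = -6; p = -10; (not ((-3) <= (abs(r) * max(x, y)))) -> true; t = 6; y = 11; v = 10; u = -2; return -8
verdict: not equivalent; witness: x=-3, y=-4


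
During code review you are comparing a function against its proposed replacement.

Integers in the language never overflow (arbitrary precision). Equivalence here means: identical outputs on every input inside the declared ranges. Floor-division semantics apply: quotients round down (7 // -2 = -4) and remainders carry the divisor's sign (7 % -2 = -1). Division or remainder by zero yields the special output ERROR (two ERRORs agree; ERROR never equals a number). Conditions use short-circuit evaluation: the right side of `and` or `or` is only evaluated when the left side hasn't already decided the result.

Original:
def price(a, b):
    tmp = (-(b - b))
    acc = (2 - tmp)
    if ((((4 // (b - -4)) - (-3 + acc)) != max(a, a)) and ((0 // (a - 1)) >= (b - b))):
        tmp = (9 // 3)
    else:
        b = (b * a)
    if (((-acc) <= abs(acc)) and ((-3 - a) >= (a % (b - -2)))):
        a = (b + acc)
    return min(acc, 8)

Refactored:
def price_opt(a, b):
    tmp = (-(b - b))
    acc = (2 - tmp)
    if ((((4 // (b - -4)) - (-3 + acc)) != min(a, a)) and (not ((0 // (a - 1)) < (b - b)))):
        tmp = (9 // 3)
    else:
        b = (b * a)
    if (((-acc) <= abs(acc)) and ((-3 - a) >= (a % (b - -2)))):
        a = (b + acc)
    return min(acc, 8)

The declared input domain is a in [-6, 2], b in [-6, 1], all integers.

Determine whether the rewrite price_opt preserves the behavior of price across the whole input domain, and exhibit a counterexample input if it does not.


The suspicious edit (`max(a, a)` became `min(a, a)`) never changes the result for any input inside the declared domain.
As a probe, take a=2, b=-1: price runs tmp=0, then acc=2, then ((((4 // (b - -4)) - (-3 + acc)) != max(a, a)) and ((0 // (a - 1)) >= (b - b))) is false, then b=-2, then a zero divisor aborts: ERROR; price_opt runs tmp=0, then acc=2, then ((((4 // (b - -4)) - (-3 + acc)) != min(a, a)) and (not ((0 // (a - 1)) < (b - b)))) is false, then b=-2, then a zero divisor aborts: ERROR; both end at ERROR.
An exhaustive pass over the 72 declared inputs shows identical outputs.
verdict: equivalent


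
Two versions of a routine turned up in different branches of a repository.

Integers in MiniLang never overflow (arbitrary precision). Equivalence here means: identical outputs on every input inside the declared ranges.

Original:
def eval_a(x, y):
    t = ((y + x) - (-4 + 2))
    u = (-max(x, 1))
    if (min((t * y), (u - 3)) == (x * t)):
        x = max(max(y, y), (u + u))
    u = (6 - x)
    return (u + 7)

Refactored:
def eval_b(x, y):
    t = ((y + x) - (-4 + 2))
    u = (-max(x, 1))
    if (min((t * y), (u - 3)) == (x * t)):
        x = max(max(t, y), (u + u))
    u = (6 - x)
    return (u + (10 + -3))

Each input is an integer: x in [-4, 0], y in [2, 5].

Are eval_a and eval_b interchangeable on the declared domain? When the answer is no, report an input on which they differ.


The rewrite breaks on x=-1, y=3, where the results are 10 and 9.
eval_a: t := 4 | u := -1 | (min((t * y), (u - 3)) == (x * t)): true | x := 3 | u := 3 | result 10
eval_b: t := 4 | u := -1 | (min((t * y), (u - 3)) == (x * t)): true | x := 4 | u := 2 | result 9
verdict: not equivalent; witness: x=-1, y=3
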